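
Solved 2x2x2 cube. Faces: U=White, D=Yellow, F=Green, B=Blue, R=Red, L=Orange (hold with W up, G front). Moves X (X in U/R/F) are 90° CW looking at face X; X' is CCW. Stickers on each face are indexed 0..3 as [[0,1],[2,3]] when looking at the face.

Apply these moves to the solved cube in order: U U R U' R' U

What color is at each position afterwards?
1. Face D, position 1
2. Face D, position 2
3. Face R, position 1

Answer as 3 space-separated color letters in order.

Answer: R Y O

Derivation:
After move 1 (U): U=WWWW F=RRGG R=BBRR B=OOBB L=GGOO
After move 2 (U): U=WWWW F=BBGG R=OORR B=GGBB L=RROO
After move 3 (R): R=RORO U=WBWG F=BYGY D=YBYG B=WGWB
After move 4 (U'): U=BGWW F=RRGY R=BYRO B=ROWB L=WGOO
After move 5 (R'): R=YOBR U=BWWR F=RGGW D=YRYY B=GOBB
After move 6 (U): U=WBRW F=YOGW R=GOBR B=WGBB L=RGOO
Query 1: D[1] = R
Query 2: D[2] = Y
Query 3: R[1] = O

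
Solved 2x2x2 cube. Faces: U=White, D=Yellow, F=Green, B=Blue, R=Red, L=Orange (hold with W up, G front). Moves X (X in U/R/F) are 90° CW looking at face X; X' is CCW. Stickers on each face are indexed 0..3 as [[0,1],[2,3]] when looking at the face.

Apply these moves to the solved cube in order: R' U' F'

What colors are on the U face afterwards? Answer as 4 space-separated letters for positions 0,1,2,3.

After move 1 (R'): R=RRRR U=WBWB F=GWGW D=YGYG B=YBYB
After move 2 (U'): U=BBWW F=OOGW R=GWRR B=RRYB L=YBOO
After move 3 (F'): F=OWOG U=BBGR R=GWYR D=BOYG L=YWOW
Query: U face = BBGR

Answer: B B G R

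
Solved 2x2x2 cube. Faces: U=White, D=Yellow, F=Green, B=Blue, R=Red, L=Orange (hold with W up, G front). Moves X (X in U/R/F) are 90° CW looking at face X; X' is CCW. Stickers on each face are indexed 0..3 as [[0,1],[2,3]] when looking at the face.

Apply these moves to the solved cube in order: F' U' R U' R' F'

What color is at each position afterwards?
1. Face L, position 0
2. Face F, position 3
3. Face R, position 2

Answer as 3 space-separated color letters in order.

Answer: R G O

Derivation:
After move 1 (F'): F=GGGG U=WWRR R=YRYR D=OOYY L=OWOW
After move 2 (U'): U=WRWR F=OWGG R=GGYR B=YRBB L=BBOW
After move 3 (R): R=YGRG U=WWWG F=OOGY D=OBYY B=RRRB
After move 4 (U'): U=WGWW F=BBGY R=OORG B=YGRB L=RROW
After move 5 (R'): R=OGOR U=WRWY F=BGGW D=OBYY B=YGBB
After move 6 (F'): F=GWBG U=WROO R=BGOR D=RWYY L=RYOW
Query 1: L[0] = R
Query 2: F[3] = G
Query 3: R[2] = O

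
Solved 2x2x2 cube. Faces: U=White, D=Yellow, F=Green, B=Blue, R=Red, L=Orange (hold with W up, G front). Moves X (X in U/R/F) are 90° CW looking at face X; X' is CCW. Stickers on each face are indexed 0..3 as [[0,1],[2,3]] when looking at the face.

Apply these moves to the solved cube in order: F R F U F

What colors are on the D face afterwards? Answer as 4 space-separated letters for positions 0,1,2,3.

After move 1 (F): F=GGGG U=WWOO R=WRWR D=RRYY L=OYOY
After move 2 (R): R=WWRR U=WGOG F=GRGY D=RBYB B=OBWB
After move 3 (F): F=GGYR U=WGYY R=OWGR D=RWYB L=OROB
After move 4 (U): U=YWYG F=OWYR R=OBGR B=ORWB L=GGOB
After move 5 (F): F=YORW U=YWBG R=YBGR D=GOYB L=GROW
Query: D face = GOYB

Answer: G O Y B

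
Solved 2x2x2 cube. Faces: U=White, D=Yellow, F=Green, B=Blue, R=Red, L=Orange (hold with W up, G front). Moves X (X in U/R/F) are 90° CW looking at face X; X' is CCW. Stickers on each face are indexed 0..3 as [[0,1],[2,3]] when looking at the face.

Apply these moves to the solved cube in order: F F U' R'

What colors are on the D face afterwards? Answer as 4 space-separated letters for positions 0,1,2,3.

After move 1 (F): F=GGGG U=WWOO R=WRWR D=RRYY L=OYOY
After move 2 (F): F=GGGG U=WWYY R=OROR D=WWYY L=OROR
After move 3 (U'): U=WYWY F=ORGG R=GGOR B=ORBB L=BBOR
After move 4 (R'): R=GRGO U=WBWO F=OYGY D=WRYG B=YRWB
Query: D face = WRYG

Answer: W R Y G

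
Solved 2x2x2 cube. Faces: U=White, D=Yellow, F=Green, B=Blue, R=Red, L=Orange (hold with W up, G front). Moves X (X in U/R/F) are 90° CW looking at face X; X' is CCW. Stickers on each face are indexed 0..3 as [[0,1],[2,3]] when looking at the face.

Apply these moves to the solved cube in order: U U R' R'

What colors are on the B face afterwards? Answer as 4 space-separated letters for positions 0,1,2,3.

Answer: G G B B

Derivation:
After move 1 (U): U=WWWW F=RRGG R=BBRR B=OOBB L=GGOO
After move 2 (U): U=WWWW F=BBGG R=OORR B=GGBB L=RROO
After move 3 (R'): R=OROR U=WBWG F=BWGW D=YBYG B=YGYB
After move 4 (R'): R=RROO U=WYWY F=BBGG D=YWYW B=GGBB
Query: B face = GGBB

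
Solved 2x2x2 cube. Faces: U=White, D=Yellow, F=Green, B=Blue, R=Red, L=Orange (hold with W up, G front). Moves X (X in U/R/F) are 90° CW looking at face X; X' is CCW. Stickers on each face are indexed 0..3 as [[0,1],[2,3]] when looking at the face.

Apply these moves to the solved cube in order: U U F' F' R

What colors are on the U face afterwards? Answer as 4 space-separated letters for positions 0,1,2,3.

Answer: W G Y B

Derivation:
After move 1 (U): U=WWWW F=RRGG R=BBRR B=OOBB L=GGOO
After move 2 (U): U=WWWW F=BBGG R=OORR B=GGBB L=RROO
After move 3 (F'): F=BGBG U=WWOR R=YOYR D=ROYY L=RWOW
After move 4 (F'): F=GGBB U=WWYY R=OORR D=WWYY L=RROO
After move 5 (R): R=RORO U=WGYB F=GWBY D=WBYG B=YGWB
Query: U face = WGYB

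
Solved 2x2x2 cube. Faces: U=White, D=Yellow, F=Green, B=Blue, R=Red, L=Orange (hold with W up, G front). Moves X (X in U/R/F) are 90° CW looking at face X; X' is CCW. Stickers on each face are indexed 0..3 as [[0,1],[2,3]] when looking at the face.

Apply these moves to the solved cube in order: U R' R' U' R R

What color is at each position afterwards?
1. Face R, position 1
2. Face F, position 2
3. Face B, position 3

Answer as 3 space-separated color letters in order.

Answer: B G B

Derivation:
After move 1 (U): U=WWWW F=RRGG R=BBRR B=OOBB L=GGOO
After move 2 (R'): R=BRBR U=WBWO F=RWGW D=YRYG B=YOYB
After move 3 (R'): R=RRBB U=WYWY F=RBGO D=YWYW B=GORB
After move 4 (U'): U=YYWW F=GGGO R=RBBB B=RRRB L=GOOO
After move 5 (R): R=BRBB U=YGWO F=GWGW D=YRYR B=WRYB
After move 6 (R): R=BBBR U=YWWW F=GRGR D=YYYW B=ORGB
Query 1: R[1] = B
Query 2: F[2] = G
Query 3: B[3] = B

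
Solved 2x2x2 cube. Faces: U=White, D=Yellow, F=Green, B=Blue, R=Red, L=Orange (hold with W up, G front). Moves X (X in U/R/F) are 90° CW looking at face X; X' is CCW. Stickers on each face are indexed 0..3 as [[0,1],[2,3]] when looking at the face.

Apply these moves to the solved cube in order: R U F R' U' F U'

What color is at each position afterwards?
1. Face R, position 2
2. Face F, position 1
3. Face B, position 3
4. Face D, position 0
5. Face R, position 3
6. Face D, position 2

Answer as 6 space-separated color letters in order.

After move 1 (R): R=RRRR U=WGWG F=GYGY D=YBYB B=WBWB
After move 2 (U): U=WWGG F=RRGY R=WBRR B=OOWB L=GYOO
After move 3 (F): F=GRYR U=WWOY R=GBGR D=RWYB L=GYOB
After move 4 (R'): R=BRGG U=WWOO F=GWYY D=RRYR B=BOWB
After move 5 (U'): U=WOWO F=GYYY R=GWGG B=BRWB L=BOOB
After move 6 (F): F=YGYY U=WOBO R=WWOG D=GGYR L=BROR
After move 7 (U'): U=OOWB F=BRYY R=YGOG B=WWWB L=BROR
Query 1: R[2] = O
Query 2: F[1] = R
Query 3: B[3] = B
Query 4: D[0] = G
Query 5: R[3] = G
Query 6: D[2] = Y

Answer: O R B G G Y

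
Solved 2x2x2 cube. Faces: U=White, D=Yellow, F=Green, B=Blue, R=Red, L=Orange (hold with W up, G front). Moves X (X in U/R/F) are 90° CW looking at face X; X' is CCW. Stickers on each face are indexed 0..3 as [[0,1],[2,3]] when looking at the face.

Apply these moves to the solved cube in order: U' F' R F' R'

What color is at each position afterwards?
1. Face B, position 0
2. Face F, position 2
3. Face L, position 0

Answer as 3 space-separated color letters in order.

After move 1 (U'): U=WWWW F=OOGG R=GGRR B=RRBB L=BBOO
After move 2 (F'): F=OGOG U=WWGR R=YGYR D=BOYY L=BWOW
After move 3 (R): R=YYRG U=WGGG F=OOOY D=BBYR B=RRWB
After move 4 (F'): F=OYOO U=WGYR R=BYBG D=WWYR L=BGOG
After move 5 (R'): R=YGBB U=WWYR F=OGOR D=WYYO B=RRWB
Query 1: B[0] = R
Query 2: F[2] = O
Query 3: L[0] = B

Answer: R O B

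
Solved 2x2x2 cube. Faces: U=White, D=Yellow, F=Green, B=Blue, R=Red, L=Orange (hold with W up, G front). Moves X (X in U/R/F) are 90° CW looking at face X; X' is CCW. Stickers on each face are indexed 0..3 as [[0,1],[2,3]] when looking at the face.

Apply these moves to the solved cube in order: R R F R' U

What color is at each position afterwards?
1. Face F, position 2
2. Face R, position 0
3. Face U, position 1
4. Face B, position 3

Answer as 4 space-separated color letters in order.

After move 1 (R): R=RRRR U=WGWG F=GYGY D=YBYB B=WBWB
After move 2 (R): R=RRRR U=WYWY F=GBGB D=YWYW B=GBGB
After move 3 (F): F=GGBB U=WYOO R=WRYR D=RRYW L=OYOW
After move 4 (R'): R=RRWY U=WGOG F=GYBO D=RGYB B=WBRB
After move 5 (U): U=OWGG F=RRBO R=WBWY B=OYRB L=GYOW
Query 1: F[2] = B
Query 2: R[0] = W
Query 3: U[1] = W
Query 4: B[3] = B

Answer: B W W B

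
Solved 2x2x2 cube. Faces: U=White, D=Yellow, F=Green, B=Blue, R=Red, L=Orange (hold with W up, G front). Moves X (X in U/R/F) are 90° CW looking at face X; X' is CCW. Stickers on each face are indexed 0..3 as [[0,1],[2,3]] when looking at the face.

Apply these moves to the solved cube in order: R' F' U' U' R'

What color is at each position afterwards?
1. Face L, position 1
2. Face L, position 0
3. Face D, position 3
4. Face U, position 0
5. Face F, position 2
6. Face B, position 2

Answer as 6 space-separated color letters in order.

Answer: R G G R G O

Derivation:
After move 1 (R'): R=RRRR U=WBWB F=GWGW D=YGYG B=YBYB
After move 2 (F'): F=WWGG U=WBRR R=GRYR D=OOYG L=OBOW
After move 3 (U'): U=BRWR F=OBGG R=WWYR B=GRYB L=YBOW
After move 4 (U'): U=RRBW F=YBGG R=OBYR B=WWYB L=GROW
After move 5 (R'): R=BROY U=RYBW F=YRGW D=OBYG B=GWOB
Query 1: L[1] = R
Query 2: L[0] = G
Query 3: D[3] = G
Query 4: U[0] = R
Query 5: F[2] = G
Query 6: B[2] = O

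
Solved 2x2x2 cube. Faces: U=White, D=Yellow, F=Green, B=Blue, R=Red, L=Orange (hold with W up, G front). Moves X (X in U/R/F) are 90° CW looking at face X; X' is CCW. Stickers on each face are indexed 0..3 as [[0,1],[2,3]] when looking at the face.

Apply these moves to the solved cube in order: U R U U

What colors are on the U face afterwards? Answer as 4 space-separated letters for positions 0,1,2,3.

After move 1 (U): U=WWWW F=RRGG R=BBRR B=OOBB L=GGOO
After move 2 (R): R=RBRB U=WRWG F=RYGY D=YBYO B=WOWB
After move 3 (U): U=WWGR F=RBGY R=WORB B=GGWB L=RYOO
After move 4 (U): U=GWRW F=WOGY R=GGRB B=RYWB L=RBOO
Query: U face = GWRW

Answer: G W R W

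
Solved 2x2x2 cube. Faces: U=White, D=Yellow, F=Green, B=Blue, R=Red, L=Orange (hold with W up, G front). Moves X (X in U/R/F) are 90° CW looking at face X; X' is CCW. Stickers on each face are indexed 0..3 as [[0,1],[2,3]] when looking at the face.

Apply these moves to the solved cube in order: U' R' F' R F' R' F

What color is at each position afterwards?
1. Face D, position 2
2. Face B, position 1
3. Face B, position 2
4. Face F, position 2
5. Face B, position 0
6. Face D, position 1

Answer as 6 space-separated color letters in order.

Answer: Y R W R Y O

Derivation:
After move 1 (U'): U=WWWW F=OOGG R=GGRR B=RRBB L=BBOO
After move 2 (R'): R=GRGR U=WBWR F=OWGW D=YOYG B=YRYB
After move 3 (F'): F=WWOG U=WBGG R=ORYR D=BOYG L=BROW
After move 4 (R): R=YORR U=WWGG F=WOOG D=BYYY B=GRBB
After move 5 (F'): F=OGWO U=WWYR R=YOBR D=RWYY L=BGOG
After move 6 (R'): R=ORYB U=WBYG F=OWWR D=RGYO B=YRWB
After move 7 (F): F=WORW U=WBGG R=YRGB D=YOYO L=BROG
Query 1: D[2] = Y
Query 2: B[1] = R
Query 3: B[2] = W
Query 4: F[2] = R
Query 5: B[0] = Y
Query 6: D[1] = O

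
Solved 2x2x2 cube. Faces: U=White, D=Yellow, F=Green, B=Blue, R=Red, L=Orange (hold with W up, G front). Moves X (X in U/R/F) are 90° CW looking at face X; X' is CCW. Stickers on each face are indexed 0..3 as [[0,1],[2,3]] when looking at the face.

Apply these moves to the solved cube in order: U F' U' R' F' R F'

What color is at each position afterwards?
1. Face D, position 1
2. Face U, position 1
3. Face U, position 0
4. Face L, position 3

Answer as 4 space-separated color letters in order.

After move 1 (U): U=WWWW F=RRGG R=BBRR B=OOBB L=GGOO
After move 2 (F'): F=RGRG U=WWBR R=YBYR D=GOYY L=GWOW
After move 3 (U'): U=WRWB F=GWRG R=RGYR B=YBBB L=OOOW
After move 4 (R'): R=GRRY U=WBWY F=GRRB D=GWYG B=YBOB
After move 5 (F'): F=RBGR U=WBGR R=WRGY D=OWYG L=OYOW
After move 6 (R): R=GWYR U=WBGR F=RWGG D=OOYY B=RBBB
After move 7 (F'): F=WGRG U=WBGY R=OWOR D=YWYY L=OROG
Query 1: D[1] = W
Query 2: U[1] = B
Query 3: U[0] = W
Query 4: L[3] = G

Answer: W B W G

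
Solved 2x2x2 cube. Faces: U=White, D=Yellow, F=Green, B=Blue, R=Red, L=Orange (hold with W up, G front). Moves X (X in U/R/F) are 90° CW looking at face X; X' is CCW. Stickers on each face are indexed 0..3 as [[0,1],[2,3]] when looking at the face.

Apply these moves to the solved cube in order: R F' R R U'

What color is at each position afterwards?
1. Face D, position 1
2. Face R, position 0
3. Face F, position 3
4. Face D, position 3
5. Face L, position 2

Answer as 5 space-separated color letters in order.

Answer: G Y W R O

Derivation:
After move 1 (R): R=RRRR U=WGWG F=GYGY D=YBYB B=WBWB
After move 2 (F'): F=YYGG U=WGRR R=BRYR D=OOYB L=OGOW
After move 3 (R): R=YBRR U=WYRG F=YOGB D=OWYW B=RBGB
After move 4 (R): R=RYRB U=WORB F=YWGW D=OGYR B=GBYB
After move 5 (U'): U=OBWR F=OGGW R=YWRB B=RYYB L=GBOW
Query 1: D[1] = G
Query 2: R[0] = Y
Query 3: F[3] = W
Query 4: D[3] = R
Query 5: L[2] = O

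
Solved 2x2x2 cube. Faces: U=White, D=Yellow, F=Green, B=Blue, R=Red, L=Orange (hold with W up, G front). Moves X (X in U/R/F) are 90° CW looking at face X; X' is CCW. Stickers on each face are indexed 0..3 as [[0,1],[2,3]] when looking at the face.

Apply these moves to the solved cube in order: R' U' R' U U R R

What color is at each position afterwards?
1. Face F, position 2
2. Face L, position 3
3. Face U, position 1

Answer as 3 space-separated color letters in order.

After move 1 (R'): R=RRRR U=WBWB F=GWGW D=YGYG B=YBYB
After move 2 (U'): U=BBWW F=OOGW R=GWRR B=RRYB L=YBOO
After move 3 (R'): R=WRGR U=BYWR F=OBGW D=YOYW B=GRGB
After move 4 (U): U=WBRY F=WRGW R=GRGR B=YBGB L=OBOO
After move 5 (U): U=RWYB F=GRGW R=YBGR B=OBGB L=WROO
After move 6 (R): R=GYRB U=RRYW F=GOGW D=YGYO B=BBWB
After move 7 (R): R=RGBY U=ROYW F=GGGO D=YWYB B=WBRB
Query 1: F[2] = G
Query 2: L[3] = O
Query 3: U[1] = O

Answer: G O O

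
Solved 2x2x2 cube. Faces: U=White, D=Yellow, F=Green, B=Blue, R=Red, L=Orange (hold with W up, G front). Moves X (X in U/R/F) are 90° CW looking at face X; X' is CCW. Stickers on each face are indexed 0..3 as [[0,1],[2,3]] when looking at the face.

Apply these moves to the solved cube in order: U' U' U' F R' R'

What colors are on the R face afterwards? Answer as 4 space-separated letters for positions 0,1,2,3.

Answer: R W B W

Derivation:
After move 1 (U'): U=WWWW F=OOGG R=GGRR B=RRBB L=BBOO
After move 2 (U'): U=WWWW F=BBGG R=OORR B=GGBB L=RROO
After move 3 (U'): U=WWWW F=RRGG R=BBRR B=OOBB L=GGOO
After move 4 (F): F=GRGR U=WWOG R=WBWR D=RBYY L=GYOY
After move 5 (R'): R=BRWW U=WBOO F=GWGG D=RRYR B=YOBB
After move 6 (R'): R=RWBW U=WBOY F=GBGO D=RWYG B=RORB
Query: R face = RWBW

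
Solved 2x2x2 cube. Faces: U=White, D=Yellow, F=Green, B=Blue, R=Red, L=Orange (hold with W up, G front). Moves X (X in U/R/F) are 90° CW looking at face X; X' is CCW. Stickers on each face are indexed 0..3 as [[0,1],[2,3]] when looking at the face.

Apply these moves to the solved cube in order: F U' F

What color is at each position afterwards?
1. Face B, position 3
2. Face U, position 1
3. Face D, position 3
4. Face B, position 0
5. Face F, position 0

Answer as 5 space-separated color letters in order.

Answer: B O Y W G

Derivation:
After move 1 (F): F=GGGG U=WWOO R=WRWR D=RRYY L=OYOY
After move 2 (U'): U=WOWO F=OYGG R=GGWR B=WRBB L=BBOY
After move 3 (F): F=GOGY U=WOYB R=WGOR D=WGYY L=BROR
Query 1: B[3] = B
Query 2: U[1] = O
Query 3: D[3] = Y
Query 4: B[0] = W
Query 5: F[0] = G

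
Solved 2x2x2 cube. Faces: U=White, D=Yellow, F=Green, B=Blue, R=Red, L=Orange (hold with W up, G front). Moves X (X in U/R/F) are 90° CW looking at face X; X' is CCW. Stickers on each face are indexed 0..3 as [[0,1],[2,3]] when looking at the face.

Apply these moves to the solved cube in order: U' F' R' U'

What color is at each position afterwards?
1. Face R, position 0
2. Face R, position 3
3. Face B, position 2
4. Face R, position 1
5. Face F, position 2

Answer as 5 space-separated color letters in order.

After move 1 (U'): U=WWWW F=OOGG R=GGRR B=RRBB L=BBOO
After move 2 (F'): F=OGOG U=WWGR R=YGYR D=BOYY L=BWOW
After move 3 (R'): R=GRYY U=WBGR F=OWOR D=BGYG B=YROB
After move 4 (U'): U=BRWG F=BWOR R=OWYY B=GROB L=YROW
Query 1: R[0] = O
Query 2: R[3] = Y
Query 3: B[2] = O
Query 4: R[1] = W
Query 5: F[2] = O

Answer: O Y O W O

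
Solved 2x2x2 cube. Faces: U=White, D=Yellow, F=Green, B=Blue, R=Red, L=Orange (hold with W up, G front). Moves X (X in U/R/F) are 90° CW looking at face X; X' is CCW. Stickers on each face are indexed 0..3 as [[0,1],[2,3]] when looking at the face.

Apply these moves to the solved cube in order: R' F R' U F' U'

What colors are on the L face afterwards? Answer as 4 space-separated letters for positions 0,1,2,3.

Answer: O Y O Y

Derivation:
After move 1 (R'): R=RRRR U=WBWB F=GWGW D=YGYG B=YBYB
After move 2 (F): F=GGWW U=WBOO R=WRBR D=RRYG L=OYOG
After move 3 (R'): R=RRWB U=WYOY F=GBWO D=RGYW B=GBRB
After move 4 (U): U=OWYY F=RRWO R=GBWB B=OYRB L=GBOG
After move 5 (F'): F=RORW U=OWGW R=GBRB D=BGYW L=GYOY
After move 6 (U'): U=WWOG F=GYRW R=RORB B=GBRB L=OYOY
Query: L face = OYOY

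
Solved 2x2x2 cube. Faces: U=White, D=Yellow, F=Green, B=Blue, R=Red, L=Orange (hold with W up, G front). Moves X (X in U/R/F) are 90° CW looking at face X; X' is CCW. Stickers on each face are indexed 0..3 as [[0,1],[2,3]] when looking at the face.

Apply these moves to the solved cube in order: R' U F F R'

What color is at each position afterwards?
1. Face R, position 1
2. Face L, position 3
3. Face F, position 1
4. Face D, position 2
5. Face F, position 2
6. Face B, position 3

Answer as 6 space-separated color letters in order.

Answer: R Y W Y R B

Derivation:
After move 1 (R'): R=RRRR U=WBWB F=GWGW D=YGYG B=YBYB
After move 2 (U): U=WWBB F=RRGW R=YBRR B=OOYB L=GWOO
After move 3 (F): F=GRWR U=WWOW R=BBBR D=RYYG L=GYOG
After move 4 (F): F=WGRR U=WWGY R=OBWR D=BBYG L=GROY
After move 5 (R'): R=BROW U=WYGO F=WWRY D=BGYR B=GOBB
Query 1: R[1] = R
Query 2: L[3] = Y
Query 3: F[1] = W
Query 4: D[2] = Y
Query 5: F[2] = R
Query 6: B[3] = B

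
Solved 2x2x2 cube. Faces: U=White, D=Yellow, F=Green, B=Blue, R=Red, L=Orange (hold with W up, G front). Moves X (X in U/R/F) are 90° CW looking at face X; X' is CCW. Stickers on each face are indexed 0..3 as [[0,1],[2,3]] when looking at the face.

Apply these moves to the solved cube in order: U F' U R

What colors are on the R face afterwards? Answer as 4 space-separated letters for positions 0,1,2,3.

Answer: Y O R O

Derivation:
After move 1 (U): U=WWWW F=RRGG R=BBRR B=OOBB L=GGOO
After move 2 (F'): F=RGRG U=WWBR R=YBYR D=GOYY L=GWOW
After move 3 (U): U=BWRW F=YBRG R=OOYR B=GWBB L=RGOW
After move 4 (R): R=YORO U=BBRG F=YORY D=GBYG B=WWWB
Query: R face = YORO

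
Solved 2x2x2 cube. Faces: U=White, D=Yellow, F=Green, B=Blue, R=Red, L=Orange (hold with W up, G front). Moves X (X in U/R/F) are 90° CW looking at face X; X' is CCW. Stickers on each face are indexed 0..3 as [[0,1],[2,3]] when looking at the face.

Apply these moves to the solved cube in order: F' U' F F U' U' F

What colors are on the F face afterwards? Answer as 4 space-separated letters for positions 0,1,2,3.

Answer: W Y O R

Derivation:
After move 1 (F'): F=GGGG U=WWRR R=YRYR D=OOYY L=OWOW
After move 2 (U'): U=WRWR F=OWGG R=GGYR B=YRBB L=BBOW
After move 3 (F): F=GOGW U=WRWB R=WGRR D=YGYY L=BOOO
After move 4 (F): F=GGWO U=WROO R=WGBR D=RWYY L=BYOG
After move 5 (U'): U=ROWO F=BYWO R=GGBR B=WGBB L=YROG
After move 6 (U'): U=OORW F=YRWO R=BYBR B=GGBB L=WGOG
After move 7 (F): F=WYOR U=OOGG R=RYWR D=BBYY L=WROW
Query: F face = WYOR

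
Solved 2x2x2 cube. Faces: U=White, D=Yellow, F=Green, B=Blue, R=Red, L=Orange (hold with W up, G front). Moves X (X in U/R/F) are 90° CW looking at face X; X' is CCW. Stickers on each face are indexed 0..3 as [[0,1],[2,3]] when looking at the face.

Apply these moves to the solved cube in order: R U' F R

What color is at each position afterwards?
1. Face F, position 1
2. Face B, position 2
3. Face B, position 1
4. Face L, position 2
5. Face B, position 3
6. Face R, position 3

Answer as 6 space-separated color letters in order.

After move 1 (R): R=RRRR U=WGWG F=GYGY D=YBYB B=WBWB
After move 2 (U'): U=GGWW F=OOGY R=GYRR B=RRWB L=WBOO
After move 3 (F): F=GOYO U=GGOB R=WYWR D=RGYB L=WYOB
After move 4 (R): R=WWRY U=GOOO F=GGYB D=RWYR B=BRGB
Query 1: F[1] = G
Query 2: B[2] = G
Query 3: B[1] = R
Query 4: L[2] = O
Query 5: B[3] = B
Query 6: R[3] = Y

Answer: G G R O B Y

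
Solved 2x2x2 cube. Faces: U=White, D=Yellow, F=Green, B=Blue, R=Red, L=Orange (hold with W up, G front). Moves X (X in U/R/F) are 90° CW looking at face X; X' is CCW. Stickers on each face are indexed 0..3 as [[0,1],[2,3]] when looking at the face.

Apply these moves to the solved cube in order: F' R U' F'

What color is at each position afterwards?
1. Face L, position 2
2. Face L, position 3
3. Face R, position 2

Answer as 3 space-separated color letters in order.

Answer: O W O

Derivation:
After move 1 (F'): F=GGGG U=WWRR R=YRYR D=OOYY L=OWOW
After move 2 (R): R=YYRR U=WGRG F=GOGY D=OBYB B=RBWB
After move 3 (U'): U=GGWR F=OWGY R=GORR B=YYWB L=RBOW
After move 4 (F'): F=WYOG U=GGGR R=BOOR D=BWYB L=RROW
Query 1: L[2] = O
Query 2: L[3] = W
Query 3: R[2] = O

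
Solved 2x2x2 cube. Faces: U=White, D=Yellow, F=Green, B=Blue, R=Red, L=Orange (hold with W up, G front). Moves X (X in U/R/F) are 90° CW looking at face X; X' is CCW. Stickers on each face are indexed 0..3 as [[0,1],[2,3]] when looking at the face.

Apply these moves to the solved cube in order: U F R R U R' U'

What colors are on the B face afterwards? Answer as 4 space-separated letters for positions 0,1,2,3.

After move 1 (U): U=WWWW F=RRGG R=BBRR B=OOBB L=GGOO
After move 2 (F): F=GRGR U=WWOG R=WBWR D=RBYY L=GYOY
After move 3 (R): R=WWRB U=WROR F=GBGY D=RBYO B=GOWB
After move 4 (R): R=RWBW U=WBOY F=GBGO D=RWYG B=RORB
After move 5 (U): U=OWYB F=RWGO R=ROBW B=GYRB L=GBOY
After move 6 (R'): R=OWRB U=ORYG F=RWGB D=RWYO B=GYWB
After move 7 (U'): U=RGOY F=GBGB R=RWRB B=OWWB L=GYOY
Query: B face = OWWB

Answer: O W W B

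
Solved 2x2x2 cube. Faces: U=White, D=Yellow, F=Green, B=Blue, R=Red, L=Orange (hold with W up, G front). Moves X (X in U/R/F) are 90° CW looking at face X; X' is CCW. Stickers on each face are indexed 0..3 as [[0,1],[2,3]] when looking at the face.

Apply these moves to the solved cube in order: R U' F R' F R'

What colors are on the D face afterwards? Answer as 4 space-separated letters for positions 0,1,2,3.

After move 1 (R): R=RRRR U=WGWG F=GYGY D=YBYB B=WBWB
After move 2 (U'): U=GGWW F=OOGY R=GYRR B=RRWB L=WBOO
After move 3 (F): F=GOYO U=GGOB R=WYWR D=RGYB L=WYOB
After move 4 (R'): R=YRWW U=GWOR F=GGYB D=ROYO B=BRGB
After move 5 (F): F=YGBG U=GWBY R=ORRW D=WYYO L=WROO
After move 6 (R'): R=RWOR U=GGBB F=YWBY D=WGYG B=ORYB
Query: D face = WGYG

Answer: W G Y G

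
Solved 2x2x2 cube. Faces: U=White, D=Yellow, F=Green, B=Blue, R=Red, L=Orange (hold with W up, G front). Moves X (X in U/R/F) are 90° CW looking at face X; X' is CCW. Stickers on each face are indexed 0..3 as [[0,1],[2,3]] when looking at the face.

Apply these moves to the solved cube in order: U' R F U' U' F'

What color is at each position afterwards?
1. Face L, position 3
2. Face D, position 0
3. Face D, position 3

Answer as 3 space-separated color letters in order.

Answer: O G R

Derivation:
After move 1 (U'): U=WWWW F=OOGG R=GGRR B=RRBB L=BBOO
After move 2 (R): R=RGRG U=WOWG F=OYGY D=YBYR B=WRWB
After move 3 (F): F=GOYY U=WOOB R=WGGG D=RRYR L=BYOB
After move 4 (U'): U=OBWO F=BYYY R=GOGG B=WGWB L=WROB
After move 5 (U'): U=BOOW F=WRYY R=BYGG B=GOWB L=WGOB
After move 6 (F'): F=RYWY U=BOBG R=RYRG D=GBYR L=WWOO
Query 1: L[3] = O
Query 2: D[0] = G
Query 3: D[3] = R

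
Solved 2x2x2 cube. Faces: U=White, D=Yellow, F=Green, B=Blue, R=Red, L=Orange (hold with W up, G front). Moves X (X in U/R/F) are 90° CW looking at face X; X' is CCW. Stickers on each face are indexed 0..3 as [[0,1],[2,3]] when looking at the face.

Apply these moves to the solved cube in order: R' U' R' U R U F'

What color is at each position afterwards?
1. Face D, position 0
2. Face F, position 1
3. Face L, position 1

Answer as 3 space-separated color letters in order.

After move 1 (R'): R=RRRR U=WBWB F=GWGW D=YGYG B=YBYB
After move 2 (U'): U=BBWW F=OOGW R=GWRR B=RRYB L=YBOO
After move 3 (R'): R=WRGR U=BYWR F=OBGW D=YOYW B=GRGB
After move 4 (U): U=WBRY F=WRGW R=GRGR B=YBGB L=OBOO
After move 5 (R): R=GGRR U=WRRW F=WOGW D=YGYY B=YBBB
After move 6 (U): U=RWWR F=GGGW R=YBRR B=OBBB L=WOOO
After move 7 (F'): F=GWGG U=RWYR R=GBYR D=OOYY L=WROW
Query 1: D[0] = O
Query 2: F[1] = W
Query 3: L[1] = R

Answer: O W R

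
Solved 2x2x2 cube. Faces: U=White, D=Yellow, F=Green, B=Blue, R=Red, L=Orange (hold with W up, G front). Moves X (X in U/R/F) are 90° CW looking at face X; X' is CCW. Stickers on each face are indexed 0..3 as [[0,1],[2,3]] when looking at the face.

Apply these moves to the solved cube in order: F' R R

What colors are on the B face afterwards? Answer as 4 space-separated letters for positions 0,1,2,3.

After move 1 (F'): F=GGGG U=WWRR R=YRYR D=OOYY L=OWOW
After move 2 (R): R=YYRR U=WGRG F=GOGY D=OBYB B=RBWB
After move 3 (R): R=RYRY U=WORY F=GBGB D=OWYR B=GBGB
Query: B face = GBGB

Answer: G B G B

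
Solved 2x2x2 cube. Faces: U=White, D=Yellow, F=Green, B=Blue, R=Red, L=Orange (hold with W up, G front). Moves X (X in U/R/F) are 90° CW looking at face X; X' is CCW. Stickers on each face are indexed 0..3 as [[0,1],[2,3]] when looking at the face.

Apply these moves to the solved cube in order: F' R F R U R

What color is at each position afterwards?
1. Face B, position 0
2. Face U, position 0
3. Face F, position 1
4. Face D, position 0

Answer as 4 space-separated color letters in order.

After move 1 (F'): F=GGGG U=WWRR R=YRYR D=OOYY L=OWOW
After move 2 (R): R=YYRR U=WGRG F=GOGY D=OBYB B=RBWB
After move 3 (F): F=GGYO U=WGWW R=RYGR D=RYYB L=OOOB
After move 4 (R): R=GRRY U=WGWO F=GYYB D=RWYR B=WBGB
After move 5 (U): U=WWOG F=GRYB R=WBRY B=OOGB L=GYOB
After move 6 (R): R=RWYB U=WROB F=GWYR D=RGYO B=GOWB
Query 1: B[0] = G
Query 2: U[0] = W
Query 3: F[1] = W
Query 4: D[0] = R

Answer: G W W R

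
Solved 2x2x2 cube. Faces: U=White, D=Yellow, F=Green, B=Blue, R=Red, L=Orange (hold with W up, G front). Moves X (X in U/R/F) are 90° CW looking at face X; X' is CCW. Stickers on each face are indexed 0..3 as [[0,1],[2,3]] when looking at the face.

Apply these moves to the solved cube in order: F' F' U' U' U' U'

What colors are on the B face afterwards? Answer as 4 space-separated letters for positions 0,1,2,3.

Answer: B B B B

Derivation:
After move 1 (F'): F=GGGG U=WWRR R=YRYR D=OOYY L=OWOW
After move 2 (F'): F=GGGG U=WWYY R=OROR D=WWYY L=OROR
After move 3 (U'): U=WYWY F=ORGG R=GGOR B=ORBB L=BBOR
After move 4 (U'): U=YYWW F=BBGG R=OROR B=GGBB L=OROR
After move 5 (U'): U=YWYW F=ORGG R=BBOR B=ORBB L=GGOR
After move 6 (U'): U=WWYY F=GGGG R=OROR B=BBBB L=OROR
Query: B face = BBBB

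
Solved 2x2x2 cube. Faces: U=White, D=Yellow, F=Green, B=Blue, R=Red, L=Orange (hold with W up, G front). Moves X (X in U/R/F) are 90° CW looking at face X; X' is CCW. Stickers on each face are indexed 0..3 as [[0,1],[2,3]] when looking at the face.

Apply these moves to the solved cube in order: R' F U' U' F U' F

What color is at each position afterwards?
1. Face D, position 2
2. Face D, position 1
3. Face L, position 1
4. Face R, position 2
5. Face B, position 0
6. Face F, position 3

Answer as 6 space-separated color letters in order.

Answer: Y W B G B R

Derivation:
After move 1 (R'): R=RRRR U=WBWB F=GWGW D=YGYG B=YBYB
After move 2 (F): F=GGWW U=WBOO R=WRBR D=RRYG L=OYOG
After move 3 (U'): U=BOWO F=OYWW R=GGBR B=WRYB L=YBOG
After move 4 (U'): U=OOBW F=YBWW R=OYBR B=GGYB L=WROG
After move 5 (F): F=WYWB U=OOGR R=BYWR D=BOYG L=WROR
After move 6 (U'): U=OROG F=WRWB R=WYWR B=BYYB L=GGOR
After move 7 (F): F=WWBR U=ORRG R=OYGR D=WWYG L=GBOO
Query 1: D[2] = Y
Query 2: D[1] = W
Query 3: L[1] = B
Query 4: R[2] = G
Query 5: B[0] = B
Query 6: F[3] = R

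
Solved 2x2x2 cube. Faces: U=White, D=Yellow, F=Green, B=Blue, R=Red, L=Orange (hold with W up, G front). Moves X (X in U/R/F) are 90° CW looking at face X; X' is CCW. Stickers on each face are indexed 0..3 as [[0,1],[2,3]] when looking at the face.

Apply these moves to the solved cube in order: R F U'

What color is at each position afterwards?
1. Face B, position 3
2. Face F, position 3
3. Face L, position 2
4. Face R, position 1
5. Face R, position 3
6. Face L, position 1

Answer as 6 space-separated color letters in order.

After move 1 (R): R=RRRR U=WGWG F=GYGY D=YBYB B=WBWB
After move 2 (F): F=GGYY U=WGOO R=WRGR D=RRYB L=OYOB
After move 3 (U'): U=GOWO F=OYYY R=GGGR B=WRWB L=WBOB
Query 1: B[3] = B
Query 2: F[3] = Y
Query 3: L[2] = O
Query 4: R[1] = G
Query 5: R[3] = R
Query 6: L[1] = B

Answer: B Y O G R B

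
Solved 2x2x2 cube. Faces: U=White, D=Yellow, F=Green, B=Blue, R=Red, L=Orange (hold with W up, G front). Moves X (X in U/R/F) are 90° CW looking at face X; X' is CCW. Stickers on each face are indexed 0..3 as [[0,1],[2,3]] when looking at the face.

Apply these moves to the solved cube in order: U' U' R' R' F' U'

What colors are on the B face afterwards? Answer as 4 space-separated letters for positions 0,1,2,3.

After move 1 (U'): U=WWWW F=OOGG R=GGRR B=RRBB L=BBOO
After move 2 (U'): U=WWWW F=BBGG R=OORR B=GGBB L=RROO
After move 3 (R'): R=OROR U=WBWG F=BWGW D=YBYG B=YGYB
After move 4 (R'): R=RROO U=WYWY F=BBGG D=YWYW B=GGBB
After move 5 (F'): F=BGBG U=WYRO R=WRYO D=ROYW L=RYOW
After move 6 (U'): U=YOWR F=RYBG R=BGYO B=WRBB L=GGOW
Query: B face = WRBB

Answer: W R B B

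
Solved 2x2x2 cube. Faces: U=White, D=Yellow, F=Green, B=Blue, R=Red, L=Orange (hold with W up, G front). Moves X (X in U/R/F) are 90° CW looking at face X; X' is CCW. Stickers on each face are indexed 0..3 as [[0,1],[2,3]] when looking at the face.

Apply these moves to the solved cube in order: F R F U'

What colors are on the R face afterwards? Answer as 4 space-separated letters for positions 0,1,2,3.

Answer: G G G R

Derivation:
After move 1 (F): F=GGGG U=WWOO R=WRWR D=RRYY L=OYOY
After move 2 (R): R=WWRR U=WGOG F=GRGY D=RBYB B=OBWB
After move 3 (F): F=GGYR U=WGYY R=OWGR D=RWYB L=OROB
After move 4 (U'): U=GYWY F=ORYR R=GGGR B=OWWB L=OBOB
Query: R face = GGGR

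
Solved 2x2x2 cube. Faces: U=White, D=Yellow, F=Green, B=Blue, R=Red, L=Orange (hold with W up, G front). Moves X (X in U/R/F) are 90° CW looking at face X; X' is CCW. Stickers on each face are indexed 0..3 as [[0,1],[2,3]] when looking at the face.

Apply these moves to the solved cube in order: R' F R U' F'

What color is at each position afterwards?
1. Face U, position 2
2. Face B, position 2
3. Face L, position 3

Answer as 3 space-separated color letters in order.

After move 1 (R'): R=RRRR U=WBWB F=GWGW D=YGYG B=YBYB
After move 2 (F): F=GGWW U=WBOO R=WRBR D=RRYG L=OYOG
After move 3 (R): R=BWRR U=WGOW F=GRWG D=RYYY B=OBBB
After move 4 (U'): U=GWWO F=OYWG R=GRRR B=BWBB L=OBOG
After move 5 (F'): F=YGOW U=GWGR R=YRRR D=BGYY L=OOOW
Query 1: U[2] = G
Query 2: B[2] = B
Query 3: L[3] = W

Answer: G B W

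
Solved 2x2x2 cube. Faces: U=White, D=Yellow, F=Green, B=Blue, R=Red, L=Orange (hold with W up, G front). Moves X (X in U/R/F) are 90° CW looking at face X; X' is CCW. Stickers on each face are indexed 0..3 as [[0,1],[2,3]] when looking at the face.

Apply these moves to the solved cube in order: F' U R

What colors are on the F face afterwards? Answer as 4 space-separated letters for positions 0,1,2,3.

After move 1 (F'): F=GGGG U=WWRR R=YRYR D=OOYY L=OWOW
After move 2 (U): U=RWRW F=YRGG R=BBYR B=OWBB L=GGOW
After move 3 (R): R=YBRB U=RRRG F=YOGY D=OBYO B=WWWB
Query: F face = YOGY

Answer: Y O G Y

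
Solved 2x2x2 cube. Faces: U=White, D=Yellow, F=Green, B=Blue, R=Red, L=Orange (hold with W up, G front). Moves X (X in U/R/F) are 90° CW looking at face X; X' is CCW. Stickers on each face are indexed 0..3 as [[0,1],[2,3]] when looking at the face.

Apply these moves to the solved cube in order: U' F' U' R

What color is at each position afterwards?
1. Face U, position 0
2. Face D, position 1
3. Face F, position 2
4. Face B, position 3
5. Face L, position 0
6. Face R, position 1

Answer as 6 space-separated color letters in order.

After move 1 (U'): U=WWWW F=OOGG R=GGRR B=RRBB L=BBOO
After move 2 (F'): F=OGOG U=WWGR R=YGYR D=BOYY L=BWOW
After move 3 (U'): U=WRWG F=BWOG R=OGYR B=YGBB L=RROW
After move 4 (R): R=YORG U=WWWG F=BOOY D=BBYY B=GGRB
Query 1: U[0] = W
Query 2: D[1] = B
Query 3: F[2] = O
Query 4: B[3] = B
Query 5: L[0] = R
Query 6: R[1] = O

Answer: W B O B R O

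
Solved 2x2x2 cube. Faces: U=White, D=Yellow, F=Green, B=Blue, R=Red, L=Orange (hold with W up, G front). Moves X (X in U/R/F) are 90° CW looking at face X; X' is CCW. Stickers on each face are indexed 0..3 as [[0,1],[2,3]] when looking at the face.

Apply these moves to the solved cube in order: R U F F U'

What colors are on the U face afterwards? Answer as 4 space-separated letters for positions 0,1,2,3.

After move 1 (R): R=RRRR U=WGWG F=GYGY D=YBYB B=WBWB
After move 2 (U): U=WWGG F=RRGY R=WBRR B=OOWB L=GYOO
After move 3 (F): F=GRYR U=WWOY R=GBGR D=RWYB L=GYOB
After move 4 (F): F=YGRR U=WWBY R=OBYR D=GGYB L=GROW
After move 5 (U'): U=WYWB F=GRRR R=YGYR B=OBWB L=OOOW
Query: U face = WYWB

Answer: W Y W B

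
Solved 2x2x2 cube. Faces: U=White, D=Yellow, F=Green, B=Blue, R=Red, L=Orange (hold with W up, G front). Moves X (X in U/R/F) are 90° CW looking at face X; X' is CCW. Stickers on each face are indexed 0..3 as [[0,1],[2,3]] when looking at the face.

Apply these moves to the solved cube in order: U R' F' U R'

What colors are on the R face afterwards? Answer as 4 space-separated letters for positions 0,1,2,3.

Answer: O R Y Y

Derivation:
After move 1 (U): U=WWWW F=RRGG R=BBRR B=OOBB L=GGOO
After move 2 (R'): R=BRBR U=WBWO F=RWGW D=YRYG B=YOYB
After move 3 (F'): F=WWRG U=WBBB R=RRYR D=GOYG L=GOOW
After move 4 (U): U=BWBB F=RRRG R=YOYR B=GOYB L=WWOW
After move 5 (R'): R=ORYY U=BYBG F=RWRB D=GRYG B=GOOB
Query: R face = ORYY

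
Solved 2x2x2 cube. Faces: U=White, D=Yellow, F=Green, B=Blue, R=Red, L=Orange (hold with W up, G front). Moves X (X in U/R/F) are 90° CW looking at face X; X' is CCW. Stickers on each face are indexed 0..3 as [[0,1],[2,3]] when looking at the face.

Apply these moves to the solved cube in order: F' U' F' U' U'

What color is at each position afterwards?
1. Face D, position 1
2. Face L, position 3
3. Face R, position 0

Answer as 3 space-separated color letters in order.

Answer: W W B

Derivation:
After move 1 (F'): F=GGGG U=WWRR R=YRYR D=OOYY L=OWOW
After move 2 (U'): U=WRWR F=OWGG R=GGYR B=YRBB L=BBOW
After move 3 (F'): F=WGOG U=WRGY R=OGOR D=BWYY L=BROW
After move 4 (U'): U=RYWG F=BROG R=WGOR B=OGBB L=YROW
After move 5 (U'): U=YGRW F=YROG R=BROR B=WGBB L=OGOW
Query 1: D[1] = W
Query 2: L[3] = W
Query 3: R[0] = B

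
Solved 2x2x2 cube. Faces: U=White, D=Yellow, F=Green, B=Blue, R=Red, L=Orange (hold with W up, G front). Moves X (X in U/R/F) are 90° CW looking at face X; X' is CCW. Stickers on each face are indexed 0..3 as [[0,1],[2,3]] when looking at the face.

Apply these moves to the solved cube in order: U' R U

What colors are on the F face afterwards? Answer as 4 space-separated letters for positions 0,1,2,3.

After move 1 (U'): U=WWWW F=OOGG R=GGRR B=RRBB L=BBOO
After move 2 (R): R=RGRG U=WOWG F=OYGY D=YBYR B=WRWB
After move 3 (U): U=WWGO F=RGGY R=WRRG B=BBWB L=OYOO
Query: F face = RGGY

Answer: R G G Y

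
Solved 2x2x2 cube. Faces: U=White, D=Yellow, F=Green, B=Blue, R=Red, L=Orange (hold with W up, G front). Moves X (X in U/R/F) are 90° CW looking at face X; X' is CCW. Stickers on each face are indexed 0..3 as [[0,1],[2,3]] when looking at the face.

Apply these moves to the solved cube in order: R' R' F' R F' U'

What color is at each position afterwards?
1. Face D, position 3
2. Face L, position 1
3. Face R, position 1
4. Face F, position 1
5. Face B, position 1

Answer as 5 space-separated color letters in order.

After move 1 (R'): R=RRRR U=WBWB F=GWGW D=YGYG B=YBYB
After move 2 (R'): R=RRRR U=WYWY F=GBGB D=YWYW B=GBGB
After move 3 (F'): F=BBGG U=WYRR R=WRYR D=OOYW L=OYOW
After move 4 (R): R=YWRR U=WBRG F=BOGW D=OGYG B=RBYB
After move 5 (F'): F=OWBG U=WBYR R=GWOR D=YWYG L=OGOR
After move 6 (U'): U=BRWY F=OGBG R=OWOR B=GWYB L=RBOR
Query 1: D[3] = G
Query 2: L[1] = B
Query 3: R[1] = W
Query 4: F[1] = G
Query 5: B[1] = W

Answer: G B W G W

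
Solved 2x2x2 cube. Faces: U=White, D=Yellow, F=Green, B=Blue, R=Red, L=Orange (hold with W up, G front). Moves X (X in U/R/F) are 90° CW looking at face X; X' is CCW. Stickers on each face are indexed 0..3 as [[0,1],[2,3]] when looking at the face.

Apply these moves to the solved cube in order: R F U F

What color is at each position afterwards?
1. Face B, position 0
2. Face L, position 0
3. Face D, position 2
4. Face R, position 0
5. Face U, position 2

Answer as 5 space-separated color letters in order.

Answer: O G Y O B

Derivation:
After move 1 (R): R=RRRR U=WGWG F=GYGY D=YBYB B=WBWB
After move 2 (F): F=GGYY U=WGOO R=WRGR D=RRYB L=OYOB
After move 3 (U): U=OWOG F=WRYY R=WBGR B=OYWB L=GGOB
After move 4 (F): F=YWYR U=OWBG R=OBGR D=GWYB L=GROR
Query 1: B[0] = O
Query 2: L[0] = G
Query 3: D[2] = Y
Query 4: R[0] = O
Query 5: U[2] = B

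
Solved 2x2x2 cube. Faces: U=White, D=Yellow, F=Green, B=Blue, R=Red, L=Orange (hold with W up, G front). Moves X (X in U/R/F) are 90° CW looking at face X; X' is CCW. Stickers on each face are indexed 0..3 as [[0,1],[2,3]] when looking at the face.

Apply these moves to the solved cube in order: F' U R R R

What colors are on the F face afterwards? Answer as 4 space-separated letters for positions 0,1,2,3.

Answer: Y W G W

Derivation:
After move 1 (F'): F=GGGG U=WWRR R=YRYR D=OOYY L=OWOW
After move 2 (U): U=RWRW F=YRGG R=BBYR B=OWBB L=GGOW
After move 3 (R): R=YBRB U=RRRG F=YOGY D=OBYO B=WWWB
After move 4 (R): R=RYBB U=RORY F=YBGO D=OWYW B=GWRB
After move 5 (R): R=BRBY U=RBRO F=YWGW D=ORYG B=YWOB
Query: F face = YWGW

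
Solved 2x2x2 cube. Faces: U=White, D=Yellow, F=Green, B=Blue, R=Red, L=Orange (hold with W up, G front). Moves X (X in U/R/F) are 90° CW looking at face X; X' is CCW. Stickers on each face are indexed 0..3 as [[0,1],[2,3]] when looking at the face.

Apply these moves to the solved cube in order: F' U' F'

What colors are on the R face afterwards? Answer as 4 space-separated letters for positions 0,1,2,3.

After move 1 (F'): F=GGGG U=WWRR R=YRYR D=OOYY L=OWOW
After move 2 (U'): U=WRWR F=OWGG R=GGYR B=YRBB L=BBOW
After move 3 (F'): F=WGOG U=WRGY R=OGOR D=BWYY L=BROW
Query: R face = OGOR

Answer: O G O R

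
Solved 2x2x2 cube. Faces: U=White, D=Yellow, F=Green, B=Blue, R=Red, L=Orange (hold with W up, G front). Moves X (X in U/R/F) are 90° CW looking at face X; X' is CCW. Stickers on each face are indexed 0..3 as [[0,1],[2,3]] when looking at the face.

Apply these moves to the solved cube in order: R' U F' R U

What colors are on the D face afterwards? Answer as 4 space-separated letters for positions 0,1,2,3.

After move 1 (R'): R=RRRR U=WBWB F=GWGW D=YGYG B=YBYB
After move 2 (U): U=WWBB F=RRGW R=YBRR B=OOYB L=GWOO
After move 3 (F'): F=RWRG U=WWYR R=GBYR D=WOYG L=GBOB
After move 4 (R): R=YGRB U=WWYG F=RORG D=WYYO B=ROWB
After move 5 (U): U=YWGW F=YGRG R=RORB B=GBWB L=ROOB
Query: D face = WYYO

Answer: W Y Y O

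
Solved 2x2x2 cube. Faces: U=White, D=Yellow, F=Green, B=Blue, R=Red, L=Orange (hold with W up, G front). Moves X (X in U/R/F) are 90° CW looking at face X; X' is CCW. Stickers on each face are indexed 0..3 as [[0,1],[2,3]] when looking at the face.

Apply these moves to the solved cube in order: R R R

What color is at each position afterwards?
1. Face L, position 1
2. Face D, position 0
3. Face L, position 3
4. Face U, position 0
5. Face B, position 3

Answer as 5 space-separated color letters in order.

After move 1 (R): R=RRRR U=WGWG F=GYGY D=YBYB B=WBWB
After move 2 (R): R=RRRR U=WYWY F=GBGB D=YWYW B=GBGB
After move 3 (R): R=RRRR U=WBWB F=GWGW D=YGYG B=YBYB
Query 1: L[1] = O
Query 2: D[0] = Y
Query 3: L[3] = O
Query 4: U[0] = W
Query 5: B[3] = B

Answer: O Y O W B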